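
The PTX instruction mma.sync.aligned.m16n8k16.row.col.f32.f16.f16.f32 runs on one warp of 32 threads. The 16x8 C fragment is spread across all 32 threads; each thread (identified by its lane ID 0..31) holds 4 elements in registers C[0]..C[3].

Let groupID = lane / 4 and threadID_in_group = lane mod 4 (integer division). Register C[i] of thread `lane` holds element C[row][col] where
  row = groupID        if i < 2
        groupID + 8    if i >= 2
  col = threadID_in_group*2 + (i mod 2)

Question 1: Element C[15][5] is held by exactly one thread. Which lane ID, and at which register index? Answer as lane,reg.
30,3

r=15->g=7,rb=1  c=5->t=2,b0=1
L=7*4+2=30  i=1*2+1=3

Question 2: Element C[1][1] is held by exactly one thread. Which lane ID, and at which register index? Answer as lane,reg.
4,1

r=1→G=1,rhi=0  c=1→T=0,p=1
L=1*4+0=4  i=0*2+1=1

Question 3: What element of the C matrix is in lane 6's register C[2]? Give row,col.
lane 6: gid=1 (6/4), tid=2 (6%4)
i=2: r=1+8=9, c=2*2+0=4

9,4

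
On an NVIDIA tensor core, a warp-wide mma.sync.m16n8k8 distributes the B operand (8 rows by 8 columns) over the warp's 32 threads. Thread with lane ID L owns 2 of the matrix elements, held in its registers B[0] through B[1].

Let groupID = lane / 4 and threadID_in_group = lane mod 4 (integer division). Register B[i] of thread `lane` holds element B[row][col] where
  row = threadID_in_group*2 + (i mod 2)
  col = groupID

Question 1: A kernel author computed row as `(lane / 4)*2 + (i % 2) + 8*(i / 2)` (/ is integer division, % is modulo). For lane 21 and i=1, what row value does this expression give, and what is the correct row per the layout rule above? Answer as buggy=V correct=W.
buggy=11 correct=3

`(lane / 4)*2 + (i % 2) + 8*(i / 2)`[21,1]->11
L=21->gid=21>>2=5, tid=21&3=1
[1]->row 1·2+1=3  col gid=5
row: 11 vs 3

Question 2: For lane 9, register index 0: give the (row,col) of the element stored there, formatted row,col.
9: gr=2,th=1
[0] (1*2+0,2) = (2,2)

2,2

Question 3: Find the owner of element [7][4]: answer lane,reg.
c=4⇒gr=4  r=7⇒th=3,odd=1
L=4*4+3=19  i=1=1

19,1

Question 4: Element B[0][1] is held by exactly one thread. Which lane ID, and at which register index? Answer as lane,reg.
4,0

c=1→G=1  r=0→T=0,p=0
L=1*4+0=4  i=0=0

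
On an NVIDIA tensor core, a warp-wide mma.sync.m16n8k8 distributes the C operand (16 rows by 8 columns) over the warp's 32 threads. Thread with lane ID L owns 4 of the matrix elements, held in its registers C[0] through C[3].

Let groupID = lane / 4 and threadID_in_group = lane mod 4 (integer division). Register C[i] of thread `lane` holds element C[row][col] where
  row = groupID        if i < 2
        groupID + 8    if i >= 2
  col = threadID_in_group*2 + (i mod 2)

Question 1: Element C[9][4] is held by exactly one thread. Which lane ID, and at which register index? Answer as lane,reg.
r=9⇒gr=1,Rb=1  c=4⇒th=2,odd=0
L=1*4+2=6  i=1*2+0=2

6,2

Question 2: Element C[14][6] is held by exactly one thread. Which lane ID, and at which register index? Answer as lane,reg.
r=14->g=6,rb=1  c=6->t=3,b0=0
L=6*4+3=27  i=1*2+0=2

27,2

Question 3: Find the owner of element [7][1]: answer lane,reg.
r=7⇒gr=7,Rb=0  c=1⇒th=0,odd=1
L=7*4+0=28  i=0*2+1=1

28,1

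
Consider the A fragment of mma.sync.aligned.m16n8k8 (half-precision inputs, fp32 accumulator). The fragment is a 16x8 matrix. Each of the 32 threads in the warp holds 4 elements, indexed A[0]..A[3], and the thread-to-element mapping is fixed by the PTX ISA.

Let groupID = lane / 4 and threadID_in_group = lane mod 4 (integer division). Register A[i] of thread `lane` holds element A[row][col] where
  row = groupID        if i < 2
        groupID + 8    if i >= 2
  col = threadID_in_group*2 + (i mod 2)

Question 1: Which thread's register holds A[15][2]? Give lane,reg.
r:15=>grp=7,rB=1  c:2=>tig=1,lo=0
L=7*4+1=29  i=1*2+0=2

29,2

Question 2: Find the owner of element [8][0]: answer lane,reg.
r=8->g=0,rb=1  c=0->t=0,b0=0
L=0*4+0=0  i=1*2+0=2

0,2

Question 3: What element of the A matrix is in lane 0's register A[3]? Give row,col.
8,1

lane 0→0/4=0, 0 mod 4=0
i=3  r:0+8→8  c:2·0+1→1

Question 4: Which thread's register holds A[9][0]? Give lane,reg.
r=9⇒gr=1,Rb=1  c=0⇒th=0,odd=0
L=1*4+0=4  i=1*2+0=2

4,2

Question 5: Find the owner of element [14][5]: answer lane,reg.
26,3

r=14→G=6,rhi=1  c=5→T=2,p=1
L=6*4+2=26  i=1*2+1=3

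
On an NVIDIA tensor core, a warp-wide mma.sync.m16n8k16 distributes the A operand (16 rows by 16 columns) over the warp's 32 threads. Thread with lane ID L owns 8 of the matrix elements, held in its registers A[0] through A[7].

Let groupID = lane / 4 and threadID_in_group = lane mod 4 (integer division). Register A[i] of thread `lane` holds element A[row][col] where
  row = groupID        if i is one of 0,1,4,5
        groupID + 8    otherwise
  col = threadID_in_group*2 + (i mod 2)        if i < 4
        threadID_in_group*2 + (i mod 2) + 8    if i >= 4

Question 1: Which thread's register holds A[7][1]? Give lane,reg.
28,1

r:7=>grp=7,rB=0  c:1=>cB=0,tig=0,lo=1
L=7*4+0=28  i=0*4+0*2+1=1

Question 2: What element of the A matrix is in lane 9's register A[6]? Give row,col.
lane 9: gr=2 (9/4), th=1 (9%4)
i=6: r=2+8=10, c=1*2+0+8=10

10,10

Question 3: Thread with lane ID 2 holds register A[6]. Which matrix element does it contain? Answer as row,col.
lane 2: G=0 (2/4), T=2 (2%4)
i=6: r=0+8=8, c=2*2+0+8=12

8,12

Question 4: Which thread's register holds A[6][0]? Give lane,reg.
r: 6->gid=6,r8=0  c: 0->c8=0,tid=0,i&1=0
L=6*4+0=24  i=0*4+0*2+0=0

24,0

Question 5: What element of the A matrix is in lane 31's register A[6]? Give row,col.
lane 31->31/4=7, 31 mod 4=3
i=6  r:7+8->15  c:2·3+0+8->14

15,14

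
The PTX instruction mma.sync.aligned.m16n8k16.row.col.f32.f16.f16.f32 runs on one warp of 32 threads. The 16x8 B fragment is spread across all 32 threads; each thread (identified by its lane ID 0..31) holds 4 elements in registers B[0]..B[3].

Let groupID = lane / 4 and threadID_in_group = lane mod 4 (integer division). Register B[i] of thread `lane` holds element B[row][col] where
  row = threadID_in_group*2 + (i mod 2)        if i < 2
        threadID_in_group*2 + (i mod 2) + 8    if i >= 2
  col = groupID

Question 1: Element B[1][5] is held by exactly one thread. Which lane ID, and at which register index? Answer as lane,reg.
20,1

c=5→G=5  r=1→rhi=0,T=0,p=1
L=5*4+0=20  i=0*2+1=1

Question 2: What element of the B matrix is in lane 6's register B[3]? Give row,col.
lane 6: gr=1 (6/4), th=2 (6%4)
i=3: r=2*2+1+8=13, c=gr=1

13,1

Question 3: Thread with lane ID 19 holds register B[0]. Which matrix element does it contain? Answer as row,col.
6,4

lane 19: gr=4 (19/4), th=3 (19%4)
i=0: r=3*2+0+0=6, c=gr=4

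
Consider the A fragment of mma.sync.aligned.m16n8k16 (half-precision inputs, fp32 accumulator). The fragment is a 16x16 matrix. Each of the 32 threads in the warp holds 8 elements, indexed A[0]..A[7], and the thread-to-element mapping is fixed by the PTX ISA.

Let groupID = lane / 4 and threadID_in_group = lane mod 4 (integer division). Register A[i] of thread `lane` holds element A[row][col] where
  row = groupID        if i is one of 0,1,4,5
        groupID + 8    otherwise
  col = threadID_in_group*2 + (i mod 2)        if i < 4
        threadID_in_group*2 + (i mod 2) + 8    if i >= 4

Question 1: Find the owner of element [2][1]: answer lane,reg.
8,1

r: 2->gid=2,r8=0  c: 1->c8=0,tid=0,i&1=1
L=2*4+0=8  i=0*4+0*2+1=1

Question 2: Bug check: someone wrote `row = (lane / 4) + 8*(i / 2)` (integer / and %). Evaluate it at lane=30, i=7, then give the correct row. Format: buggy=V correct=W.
`(lane / 4) + 8*(i / 2)`[30,7]→31
lane 30→30/4=7, 30 mod 4=2
i=7  r:7+8→15  c:2·2+1+8→13
row: 31 vs 15

buggy=31 correct=15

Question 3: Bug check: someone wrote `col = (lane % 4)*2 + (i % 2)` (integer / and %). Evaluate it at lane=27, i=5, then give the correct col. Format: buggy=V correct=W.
`(lane % 4)*2 + (i % 2)`[27,5]⇒7
lane 27: gr=6 (27/4), th=3 (27%4)
i=5: r=6+0=6, c=3*2+1+8=15
col: 7 vs 15

buggy=7 correct=15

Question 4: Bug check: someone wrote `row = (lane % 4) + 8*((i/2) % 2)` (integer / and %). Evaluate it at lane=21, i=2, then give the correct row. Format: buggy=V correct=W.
`(lane % 4) + 8*((i/2) % 2)`[21,2]->9
lane 21: gid=5 (21/4), tid=1 (21%4)
i=2: r=5+8=13, c=1*2+0+0=2
row: 9 vs 13

buggy=9 correct=13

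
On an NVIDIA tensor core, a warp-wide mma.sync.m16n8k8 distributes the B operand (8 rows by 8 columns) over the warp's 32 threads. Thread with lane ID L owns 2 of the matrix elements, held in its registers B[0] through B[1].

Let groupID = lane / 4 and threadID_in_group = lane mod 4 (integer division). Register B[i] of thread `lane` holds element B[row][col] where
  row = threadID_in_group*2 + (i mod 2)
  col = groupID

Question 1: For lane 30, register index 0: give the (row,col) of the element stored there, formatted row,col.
lane 30→30/4=7, 30 mod 4=2
i=0  r:2·2+0→4  c:7

4,7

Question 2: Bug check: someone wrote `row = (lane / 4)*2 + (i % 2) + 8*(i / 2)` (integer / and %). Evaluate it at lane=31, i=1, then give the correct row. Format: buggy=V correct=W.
buggy=15 correct=7

`(lane / 4)*2 + (i % 2) + 8*(i / 2)`[31,1]->15
lane 31: g=7 (31/4), t=3 (31%4)
i=1: r=3*2+1=7, c=g=7
row: 15 vs 7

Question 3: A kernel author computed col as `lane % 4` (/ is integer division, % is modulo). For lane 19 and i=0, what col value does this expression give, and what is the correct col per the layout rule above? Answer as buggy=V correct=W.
buggy=3 correct=4

`lane % 4`[19,0]->3
L=19->gid=19>>2=4, tid=19&3=3
[0]->row 3·2+0=6  col gid=4
col: 3 vs 4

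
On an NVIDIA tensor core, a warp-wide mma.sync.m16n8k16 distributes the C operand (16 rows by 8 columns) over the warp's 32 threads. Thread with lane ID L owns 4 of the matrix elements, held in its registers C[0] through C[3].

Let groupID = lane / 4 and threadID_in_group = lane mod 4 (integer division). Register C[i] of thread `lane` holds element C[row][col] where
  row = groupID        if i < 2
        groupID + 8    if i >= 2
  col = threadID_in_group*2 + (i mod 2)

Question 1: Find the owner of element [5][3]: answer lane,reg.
r:5=>grp=5,rB=0  c:3=>tig=1,lo=1
L=5*4+1=21  i=0*2+1=1

21,1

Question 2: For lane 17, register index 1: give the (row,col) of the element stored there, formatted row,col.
4,3

L=17=>grp=17>>2=4, tig=17&3=1
[1]=>row 4+0=4  col 1·2+1=3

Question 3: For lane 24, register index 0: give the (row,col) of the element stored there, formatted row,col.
6,0

L=24⇒gr=24>>2=6, th=24&3=0
[0]⇒row 6+0=6  col 0·2+0=0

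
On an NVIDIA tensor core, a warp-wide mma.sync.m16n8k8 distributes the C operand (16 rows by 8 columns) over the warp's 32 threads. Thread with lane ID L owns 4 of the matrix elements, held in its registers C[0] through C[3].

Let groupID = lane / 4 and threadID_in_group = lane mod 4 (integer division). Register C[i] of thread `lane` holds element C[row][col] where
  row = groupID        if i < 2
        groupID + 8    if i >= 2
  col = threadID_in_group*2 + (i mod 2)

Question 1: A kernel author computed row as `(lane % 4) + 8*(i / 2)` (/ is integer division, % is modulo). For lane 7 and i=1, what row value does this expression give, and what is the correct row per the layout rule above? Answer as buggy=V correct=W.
buggy=3 correct=1

`(lane % 4) + 8*(i / 2)`[7,1]=>3
L=7=>grp=7>>2=1, tig=7&3=3
[1]=>row 1+0=1  col 3·2+1=7
row: 3 vs 1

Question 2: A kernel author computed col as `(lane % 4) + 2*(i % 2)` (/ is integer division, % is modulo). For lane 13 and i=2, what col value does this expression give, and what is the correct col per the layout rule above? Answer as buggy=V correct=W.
buggy=1 correct=2

`(lane % 4) + 2*(i % 2)`[13,2]→1
lane 13: G=3 (13/4), T=1 (13%4)
i=2: r=3+8=11, c=1*2+0=2
col: 1 vs 2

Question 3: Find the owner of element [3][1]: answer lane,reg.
12,1

r:3=>grp=3,rB=0  c:1=>tig=0,lo=1
L=3*4+0=12  i=0*2+1=1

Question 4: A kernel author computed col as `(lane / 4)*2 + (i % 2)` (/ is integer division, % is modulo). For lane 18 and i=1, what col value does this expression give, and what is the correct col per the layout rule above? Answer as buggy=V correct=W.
buggy=9 correct=5

`(lane / 4)*2 + (i % 2)`[18,1]->9
lane 18: g=4 (18/4), t=2 (18%4)
i=1: r=4+0=4, c=2*2+1=5
col: 9 vs 5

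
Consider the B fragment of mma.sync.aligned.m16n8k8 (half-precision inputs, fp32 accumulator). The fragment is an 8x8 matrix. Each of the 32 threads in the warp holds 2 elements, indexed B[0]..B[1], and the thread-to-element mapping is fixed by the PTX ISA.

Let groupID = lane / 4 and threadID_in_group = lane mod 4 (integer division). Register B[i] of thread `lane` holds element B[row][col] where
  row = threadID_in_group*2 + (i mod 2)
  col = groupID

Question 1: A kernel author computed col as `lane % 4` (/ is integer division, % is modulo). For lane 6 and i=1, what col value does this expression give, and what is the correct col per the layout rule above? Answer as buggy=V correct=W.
`lane % 4`[6,1]->2
6: gid=1,tid=2
[1] (2*2+1,1) = (5,1)
col: 2 vs 1

buggy=2 correct=1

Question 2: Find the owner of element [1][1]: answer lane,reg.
c=1→G=1  r=1→T=0,p=1
L=1*4+0=4  i=1=1

4,1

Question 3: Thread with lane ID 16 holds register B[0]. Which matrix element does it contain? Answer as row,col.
L=16->gid=16>>2=4, tid=16&3=0
[0]->row 0·2+0=0  col gid=4

0,4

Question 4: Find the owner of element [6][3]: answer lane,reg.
15,0

c: 3->gid=3  r: 6->tid=3,i&1=0
L=3*4+3=15  i=0=0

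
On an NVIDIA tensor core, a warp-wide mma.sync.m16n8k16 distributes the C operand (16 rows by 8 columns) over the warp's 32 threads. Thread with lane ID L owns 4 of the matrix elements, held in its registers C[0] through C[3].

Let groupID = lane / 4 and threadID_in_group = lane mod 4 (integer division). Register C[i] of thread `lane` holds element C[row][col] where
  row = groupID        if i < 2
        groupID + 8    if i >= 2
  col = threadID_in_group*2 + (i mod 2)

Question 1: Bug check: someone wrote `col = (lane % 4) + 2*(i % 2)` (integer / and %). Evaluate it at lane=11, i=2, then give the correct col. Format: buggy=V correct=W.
buggy=3 correct=6

`(lane % 4) + 2*(i % 2)`[11,2]→3
lane 11→11/4=2, 11 mod 4=3
i=2  r:2+8→10  c:2·3+0→6
col: 3 vs 6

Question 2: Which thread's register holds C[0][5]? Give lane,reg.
2,1

r=0->g=0,rb=0  c=5->t=2,b0=1
L=0*4+2=2  i=0*2+1=1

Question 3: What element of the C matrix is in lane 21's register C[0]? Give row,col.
5,2

L=21->g=21>>2=5, t=21&3=1
[0]->row 5+0=5  col 1·2+0=2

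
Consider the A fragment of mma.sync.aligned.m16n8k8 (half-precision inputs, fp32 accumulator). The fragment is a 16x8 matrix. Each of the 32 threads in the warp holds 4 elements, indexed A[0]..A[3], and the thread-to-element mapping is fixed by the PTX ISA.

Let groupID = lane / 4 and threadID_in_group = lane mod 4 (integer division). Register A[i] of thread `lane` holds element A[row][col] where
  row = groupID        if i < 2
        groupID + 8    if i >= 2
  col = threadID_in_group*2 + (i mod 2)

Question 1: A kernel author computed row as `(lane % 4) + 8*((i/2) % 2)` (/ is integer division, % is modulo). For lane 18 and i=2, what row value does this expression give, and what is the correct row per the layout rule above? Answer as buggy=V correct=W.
buggy=10 correct=12

`(lane % 4) + 8*((i/2) % 2)`[18,2]→10
lane 18→18/4=4, 18 mod 4=2
i=2  r:4+8→12  c:2·2+0→4
row: 10 vs 12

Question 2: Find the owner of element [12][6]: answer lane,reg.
r=12->g=4,rb=1  c=6->t=3,b0=0
L=4*4+3=19  i=1*2+0=2

19,2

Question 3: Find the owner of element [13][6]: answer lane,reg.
23,2

r=13->g=5,rb=1  c=6->t=3,b0=0
L=5*4+3=23  i=1*2+0=2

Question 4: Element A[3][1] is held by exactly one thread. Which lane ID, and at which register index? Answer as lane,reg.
12,1

r: 3->gid=3,r8=0  c: 1->tid=0,i&1=1
L=3*4+0=12  i=0*2+1=1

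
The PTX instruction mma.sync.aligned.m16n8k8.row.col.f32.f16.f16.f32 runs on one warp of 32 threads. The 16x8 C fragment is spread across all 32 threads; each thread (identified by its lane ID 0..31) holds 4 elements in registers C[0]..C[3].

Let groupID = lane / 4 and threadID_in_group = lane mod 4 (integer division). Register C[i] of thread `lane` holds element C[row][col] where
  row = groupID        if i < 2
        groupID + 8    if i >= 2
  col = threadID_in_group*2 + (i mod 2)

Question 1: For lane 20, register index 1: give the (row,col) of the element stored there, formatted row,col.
5,1

lane 20=>20/4=5, 20 mod 4=0
i=1  r:5+0=>5  c:2·0+1=>1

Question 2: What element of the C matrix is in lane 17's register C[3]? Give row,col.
17: g=4,t=1
[3] (4+8,1*2+1) = (12,3)

12,3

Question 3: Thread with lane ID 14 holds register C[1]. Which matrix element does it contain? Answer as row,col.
3,5

lane 14->14/4=3, 14 mod 4=2
i=1  r:3+0->3  c:2·2+1->5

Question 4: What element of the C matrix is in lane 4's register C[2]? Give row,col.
9,0

L=4->g=4>>2=1, t=4&3=0
[2]->row 1+8=9  col 0·2+0=0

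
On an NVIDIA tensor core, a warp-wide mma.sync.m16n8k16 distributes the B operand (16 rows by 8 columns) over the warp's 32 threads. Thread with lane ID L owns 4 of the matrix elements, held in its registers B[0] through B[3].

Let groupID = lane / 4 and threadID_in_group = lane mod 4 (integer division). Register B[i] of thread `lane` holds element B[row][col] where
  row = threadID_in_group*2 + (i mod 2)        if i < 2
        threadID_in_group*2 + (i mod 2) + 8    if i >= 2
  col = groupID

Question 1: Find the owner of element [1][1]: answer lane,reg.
c: 1->gid=1  r: 1->r8=0,tid=0,i&1=1
L=1*4+0=4  i=0*2+1=1

4,1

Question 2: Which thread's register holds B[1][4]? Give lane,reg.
c:4=>grp=4  r:1=>rB=0,tig=0,lo=1
L=4*4+0=16  i=0*2+1=1

16,1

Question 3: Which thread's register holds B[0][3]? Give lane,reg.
12,0

c=3→G=3  r=0→rhi=0,T=0,p=0
L=3*4+0=12  i=0*2+0=0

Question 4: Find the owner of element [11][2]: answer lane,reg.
9,3

c: 2->gid=2  r: 11->r8=1,tid=1,i&1=1
L=2*4+1=9  i=1*2+1=3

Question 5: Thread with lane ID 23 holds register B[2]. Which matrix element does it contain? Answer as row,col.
14,5

lane 23: G=5 (23/4), T=3 (23%4)
i=2: r=3*2+0+8=14, c=G=5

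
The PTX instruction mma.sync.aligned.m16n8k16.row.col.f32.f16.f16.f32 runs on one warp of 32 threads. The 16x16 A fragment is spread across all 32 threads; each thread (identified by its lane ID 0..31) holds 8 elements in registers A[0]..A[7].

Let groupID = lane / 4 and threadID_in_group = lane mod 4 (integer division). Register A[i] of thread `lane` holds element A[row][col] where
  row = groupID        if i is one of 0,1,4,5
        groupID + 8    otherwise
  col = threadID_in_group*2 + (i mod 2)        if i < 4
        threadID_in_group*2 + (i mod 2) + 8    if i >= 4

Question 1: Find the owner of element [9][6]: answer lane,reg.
7,2

r=9->g=1,rb=1  c=6->cb=0,t=3,b0=0
L=1*4+3=7  i=0*4+1*2+0=2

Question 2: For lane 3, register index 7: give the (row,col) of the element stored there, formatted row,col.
L=3⇒gr=3>>2=0, th=3&3=3
[7]⇒row 0+8=8  col 3·2+1+8=15

8,15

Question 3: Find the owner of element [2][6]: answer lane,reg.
r:2=>grp=2,rB=0  c:6=>cB=0,tig=3,lo=0
L=2*4+3=11  i=0*4+0*2+0=0

11,0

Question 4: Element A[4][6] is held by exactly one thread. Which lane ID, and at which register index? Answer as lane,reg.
r=4->g=4,rb=0  c=6->cb=0,t=3,b0=0
L=4*4+3=19  i=0*4+0*2+0=0

19,0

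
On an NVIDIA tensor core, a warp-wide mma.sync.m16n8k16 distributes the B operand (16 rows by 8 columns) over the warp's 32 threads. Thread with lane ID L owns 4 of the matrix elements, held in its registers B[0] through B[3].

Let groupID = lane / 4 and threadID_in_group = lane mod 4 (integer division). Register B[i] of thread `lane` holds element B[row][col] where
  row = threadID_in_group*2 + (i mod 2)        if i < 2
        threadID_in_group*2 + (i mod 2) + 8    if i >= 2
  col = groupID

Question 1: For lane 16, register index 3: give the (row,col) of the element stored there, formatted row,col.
9,4

L=16→G=16>>2=4, T=16&3=0
[3]→row 0·2+1+8=9  col G=4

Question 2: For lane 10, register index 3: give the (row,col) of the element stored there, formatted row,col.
lane 10=>10/4=2, 10 mod 4=2
i=3  r:2·2+1+8=>13  c:2

13,2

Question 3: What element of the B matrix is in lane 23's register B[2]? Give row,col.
14,5

L=23=>grp=23>>2=5, tig=23&3=3
[2]=>row 3·2+0+8=14  col grp=5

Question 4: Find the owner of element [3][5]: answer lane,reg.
21,1

c=5→G=5  r=3→rhi=0,T=1,p=1
L=5*4+1=21  i=0*2+1=1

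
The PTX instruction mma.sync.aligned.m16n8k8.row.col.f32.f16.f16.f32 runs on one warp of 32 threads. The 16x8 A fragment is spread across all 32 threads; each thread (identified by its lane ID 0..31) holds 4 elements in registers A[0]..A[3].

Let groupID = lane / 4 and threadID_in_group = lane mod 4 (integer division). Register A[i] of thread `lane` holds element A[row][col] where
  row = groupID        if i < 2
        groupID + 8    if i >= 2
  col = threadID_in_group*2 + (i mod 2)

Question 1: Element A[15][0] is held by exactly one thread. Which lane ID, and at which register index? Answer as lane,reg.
28,2

r=15->g=7,rb=1  c=0->t=0,b0=0
L=7*4+0=28  i=1*2+0=2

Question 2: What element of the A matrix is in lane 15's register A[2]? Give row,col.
lane 15: gid=3 (15/4), tid=3 (15%4)
i=2: r=3+8=11, c=3*2+0=6

11,6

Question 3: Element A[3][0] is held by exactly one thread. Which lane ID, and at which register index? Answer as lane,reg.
r=3⇒gr=3,Rb=0  c=0⇒th=0,odd=0
L=3*4+0=12  i=0*2+0=0

12,0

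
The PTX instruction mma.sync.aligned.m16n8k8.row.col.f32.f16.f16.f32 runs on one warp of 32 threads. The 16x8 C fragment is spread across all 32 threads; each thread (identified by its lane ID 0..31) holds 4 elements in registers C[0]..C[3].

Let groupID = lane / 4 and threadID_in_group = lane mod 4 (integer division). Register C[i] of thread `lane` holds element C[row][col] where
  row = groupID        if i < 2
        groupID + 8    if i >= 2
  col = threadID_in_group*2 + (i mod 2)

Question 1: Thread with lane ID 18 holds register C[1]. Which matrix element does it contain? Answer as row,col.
18: G=4,T=2
[1] (4+0,2*2+1) = (4,5)

4,5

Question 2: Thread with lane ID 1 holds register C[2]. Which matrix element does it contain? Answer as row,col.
lane 1->1/4=0, 1 mod 4=1
i=2  r:0+8->8  c:2·1+0->2

8,2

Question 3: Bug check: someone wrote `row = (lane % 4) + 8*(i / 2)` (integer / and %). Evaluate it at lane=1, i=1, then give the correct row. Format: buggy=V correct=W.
buggy=1 correct=0

`(lane % 4) + 8*(i / 2)`[1,1]⇒1
L=1⇒gr=1>>2=0, th=1&3=1
[1]⇒row 0+0=0  col 1·2+1=3
row: 1 vs 0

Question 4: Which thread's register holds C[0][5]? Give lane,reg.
2,1

r=0⇒gr=0,Rb=0  c=5⇒th=2,odd=1
L=0*4+2=2  i=0*2+1=1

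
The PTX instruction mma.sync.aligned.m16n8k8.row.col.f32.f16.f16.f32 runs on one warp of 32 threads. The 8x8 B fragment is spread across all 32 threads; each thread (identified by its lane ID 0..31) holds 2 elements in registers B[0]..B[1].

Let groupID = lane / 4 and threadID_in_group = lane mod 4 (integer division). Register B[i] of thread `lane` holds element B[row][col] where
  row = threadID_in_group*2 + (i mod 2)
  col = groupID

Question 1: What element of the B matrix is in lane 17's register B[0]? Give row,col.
lane 17→17/4=4, 17 mod 4=1
i=0  r:2·1+0→2  c:4

2,4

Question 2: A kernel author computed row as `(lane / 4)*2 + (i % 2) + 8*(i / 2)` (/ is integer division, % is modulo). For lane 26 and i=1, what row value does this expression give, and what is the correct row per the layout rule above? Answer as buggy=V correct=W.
`(lane / 4)*2 + (i % 2) + 8*(i / 2)`[26,1]=>13
lane 26: grp=6 (26/4), tig=2 (26%4)
i=1: r=2*2+1=5, c=grp=6
row: 13 vs 5

buggy=13 correct=5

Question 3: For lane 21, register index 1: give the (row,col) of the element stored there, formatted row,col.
L=21->gid=21>>2=5, tid=21&3=1
[1]->row 1·2+1=3  col gid=5

3,5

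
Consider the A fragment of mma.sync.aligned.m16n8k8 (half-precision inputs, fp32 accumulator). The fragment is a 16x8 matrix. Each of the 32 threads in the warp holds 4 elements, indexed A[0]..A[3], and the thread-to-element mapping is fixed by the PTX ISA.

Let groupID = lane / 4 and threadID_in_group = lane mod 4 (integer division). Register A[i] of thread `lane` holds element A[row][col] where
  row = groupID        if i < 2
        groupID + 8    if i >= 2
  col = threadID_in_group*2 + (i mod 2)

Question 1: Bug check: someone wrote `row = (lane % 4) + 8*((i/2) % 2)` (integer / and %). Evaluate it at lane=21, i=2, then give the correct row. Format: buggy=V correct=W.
`(lane % 4) + 8*((i/2) % 2)`[21,2]->9
21: gid=5,tid=1
[2] (5+8,1*2+0) = (13,2)
row: 9 vs 13

buggy=9 correct=13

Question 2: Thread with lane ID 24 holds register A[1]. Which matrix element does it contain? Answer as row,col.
6,1

24: g=6,t=0
[1] (6+0,0*2+1) = (6,1)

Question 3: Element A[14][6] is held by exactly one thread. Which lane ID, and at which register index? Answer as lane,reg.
27,2

r=14⇒gr=6,Rb=1  c=6⇒th=3,odd=0
L=6*4+3=27  i=1*2+0=2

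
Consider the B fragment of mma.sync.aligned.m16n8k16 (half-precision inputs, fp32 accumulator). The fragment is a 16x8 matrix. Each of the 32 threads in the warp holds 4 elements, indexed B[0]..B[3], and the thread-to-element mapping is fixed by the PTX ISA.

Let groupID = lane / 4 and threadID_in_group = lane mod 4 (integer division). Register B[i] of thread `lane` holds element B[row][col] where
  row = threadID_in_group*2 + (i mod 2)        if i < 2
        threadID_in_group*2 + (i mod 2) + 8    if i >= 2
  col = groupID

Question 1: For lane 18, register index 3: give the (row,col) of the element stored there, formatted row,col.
lane 18: grp=4 (18/4), tig=2 (18%4)
i=3: r=2*2+1+8=13, c=grp=4

13,4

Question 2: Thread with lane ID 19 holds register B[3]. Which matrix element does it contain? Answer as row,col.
19: G=4,T=3
[3] (3*2+1+8,4) = (15,4)

15,4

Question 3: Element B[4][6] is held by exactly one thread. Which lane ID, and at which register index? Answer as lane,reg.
26,0

c=6->g=6  r=4->rb=0,t=2,b0=0
L=6*4+2=26  i=0*2+0=0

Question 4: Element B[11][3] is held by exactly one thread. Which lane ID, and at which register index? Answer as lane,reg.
c:3=>grp=3  r:11=>rB=1,tig=1,lo=1
L=3*4+1=13  i=1*2+1=3

13,3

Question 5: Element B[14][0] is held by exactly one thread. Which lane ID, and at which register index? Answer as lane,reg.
3,2

c=0→G=0  r=14→rhi=1,T=3,p=0
L=0*4+3=3  i=1*2+0=2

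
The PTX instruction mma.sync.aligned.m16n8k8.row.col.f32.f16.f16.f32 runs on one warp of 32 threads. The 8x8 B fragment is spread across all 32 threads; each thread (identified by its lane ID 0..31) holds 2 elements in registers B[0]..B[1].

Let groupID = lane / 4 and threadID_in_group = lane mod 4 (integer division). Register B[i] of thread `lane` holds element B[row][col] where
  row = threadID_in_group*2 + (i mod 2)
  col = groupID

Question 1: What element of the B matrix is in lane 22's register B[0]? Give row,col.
4,5

lane 22=>22/4=5, 22 mod 4=2
i=0  r:2·2+0=>4  c:5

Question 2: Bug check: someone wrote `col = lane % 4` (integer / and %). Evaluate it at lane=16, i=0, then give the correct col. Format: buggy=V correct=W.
`lane % 4`[16,0]->0
16: gid=4,tid=0
[0] (0*2+0,4) = (0,4)
col: 0 vs 4

buggy=0 correct=4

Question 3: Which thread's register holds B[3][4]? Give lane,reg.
17,1

c=4->g=4  r=3->t=1,b0=1
L=4*4+1=17  i=1=1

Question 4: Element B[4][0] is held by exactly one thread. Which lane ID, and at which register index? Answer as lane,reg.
2,0

c=0⇒gr=0  r=4⇒th=2,odd=0
L=0*4+2=2  i=0=0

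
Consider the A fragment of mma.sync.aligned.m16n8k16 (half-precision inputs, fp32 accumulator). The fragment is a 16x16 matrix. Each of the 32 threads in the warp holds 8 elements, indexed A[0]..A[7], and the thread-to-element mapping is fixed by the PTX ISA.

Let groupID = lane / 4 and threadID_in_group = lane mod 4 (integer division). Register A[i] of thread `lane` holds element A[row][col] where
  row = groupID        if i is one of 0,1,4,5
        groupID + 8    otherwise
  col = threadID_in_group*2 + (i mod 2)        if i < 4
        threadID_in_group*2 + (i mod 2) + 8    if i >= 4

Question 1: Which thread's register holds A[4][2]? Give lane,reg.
17,0

r=4->g=4,rb=0  c=2->cb=0,t=1,b0=0
L=4*4+1=17  i=0*4+0*2+0=0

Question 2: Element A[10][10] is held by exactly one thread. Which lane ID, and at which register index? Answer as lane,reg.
r=10->g=2,rb=1  c=10->cb=1,t=1,b0=0
L=2*4+1=9  i=1*4+1*2+0=6

9,6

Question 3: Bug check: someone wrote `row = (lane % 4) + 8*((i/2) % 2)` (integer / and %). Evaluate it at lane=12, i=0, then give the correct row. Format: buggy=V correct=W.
buggy=0 correct=3

`(lane % 4) + 8*((i/2) % 2)`[12,0]→0
lane 12: G=3 (12/4), T=0 (12%4)
i=0: r=3+0=3, c=0*2+0+0=0
row: 0 vs 3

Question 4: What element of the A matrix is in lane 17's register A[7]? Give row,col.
lane 17=>17/4=4, 17 mod 4=1
i=7  r:4+8=>12  c:2·1+1+8=>11

12,11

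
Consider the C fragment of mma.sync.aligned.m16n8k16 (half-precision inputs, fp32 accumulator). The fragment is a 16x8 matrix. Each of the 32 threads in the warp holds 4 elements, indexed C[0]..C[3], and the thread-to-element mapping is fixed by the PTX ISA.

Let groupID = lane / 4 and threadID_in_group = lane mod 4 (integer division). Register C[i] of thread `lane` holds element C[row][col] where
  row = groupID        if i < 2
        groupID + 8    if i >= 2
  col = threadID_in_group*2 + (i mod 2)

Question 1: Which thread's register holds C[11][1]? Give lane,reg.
12,3

r=11->g=3,rb=1  c=1->t=0,b0=1
L=3*4+0=12  i=1*2+1=3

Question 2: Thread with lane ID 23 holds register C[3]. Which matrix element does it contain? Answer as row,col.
lane 23: g=5 (23/4), t=3 (23%4)
i=3: r=5+8=13, c=3*2+1=7

13,7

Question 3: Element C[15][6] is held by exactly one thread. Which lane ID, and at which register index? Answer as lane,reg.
r=15⇒gr=7,Rb=1  c=6⇒th=3,odd=0
L=7*4+3=31  i=1*2+0=2

31,2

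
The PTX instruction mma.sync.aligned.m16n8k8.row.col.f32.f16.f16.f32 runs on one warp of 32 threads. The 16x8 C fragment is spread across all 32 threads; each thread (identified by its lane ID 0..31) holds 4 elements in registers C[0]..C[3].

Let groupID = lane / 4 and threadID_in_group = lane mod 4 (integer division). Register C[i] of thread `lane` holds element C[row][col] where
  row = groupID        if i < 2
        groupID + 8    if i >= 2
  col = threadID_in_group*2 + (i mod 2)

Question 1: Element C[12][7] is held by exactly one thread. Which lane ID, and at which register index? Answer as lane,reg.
r=12⇒gr=4,Rb=1  c=7⇒th=3,odd=1
L=4*4+3=19  i=1*2+1=3

19,3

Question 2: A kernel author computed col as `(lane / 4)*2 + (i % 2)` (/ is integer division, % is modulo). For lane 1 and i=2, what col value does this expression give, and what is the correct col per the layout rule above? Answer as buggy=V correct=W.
buggy=0 correct=2

`(lane / 4)*2 + (i % 2)`[1,2]=>0
lane 1=>1/4=0, 1 mod 4=1
i=2  r:0+8=>8  c:2·1+0=>2
col: 0 vs 2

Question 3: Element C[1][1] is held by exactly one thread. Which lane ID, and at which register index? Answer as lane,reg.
4,1

r=1→G=1,rhi=0  c=1→T=0,p=1
L=1*4+0=4  i=0*2+1=1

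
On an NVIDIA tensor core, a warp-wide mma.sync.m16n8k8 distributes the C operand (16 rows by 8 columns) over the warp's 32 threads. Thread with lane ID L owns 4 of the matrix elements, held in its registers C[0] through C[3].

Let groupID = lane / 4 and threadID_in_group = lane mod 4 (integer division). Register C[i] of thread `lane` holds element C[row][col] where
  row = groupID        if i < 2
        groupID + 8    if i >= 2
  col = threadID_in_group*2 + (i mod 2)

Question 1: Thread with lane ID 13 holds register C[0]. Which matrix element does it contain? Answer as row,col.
3,2

lane 13: gr=3 (13/4), th=1 (13%4)
i=0: r=3+0=3, c=1*2+0=2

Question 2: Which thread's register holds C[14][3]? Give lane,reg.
r=14⇒gr=6,Rb=1  c=3⇒th=1,odd=1
L=6*4+1=25  i=1*2+1=3

25,3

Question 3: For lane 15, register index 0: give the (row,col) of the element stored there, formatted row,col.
3,6

lane 15->15/4=3, 15 mod 4=3
i=0  r:3+0->3  c:2·3+0->6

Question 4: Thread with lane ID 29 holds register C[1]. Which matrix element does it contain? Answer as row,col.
lane 29->29/4=7, 29 mod 4=1
i=1  r:7+0->7  c:2·1+1->3

7,3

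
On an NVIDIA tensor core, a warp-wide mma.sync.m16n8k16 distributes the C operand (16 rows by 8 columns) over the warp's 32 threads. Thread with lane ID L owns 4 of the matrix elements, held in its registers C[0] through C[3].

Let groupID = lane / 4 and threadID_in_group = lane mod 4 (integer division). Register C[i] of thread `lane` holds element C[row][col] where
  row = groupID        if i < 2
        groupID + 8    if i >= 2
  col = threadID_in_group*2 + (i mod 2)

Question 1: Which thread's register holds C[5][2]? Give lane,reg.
21,0

r=5->g=5,rb=0  c=2->t=1,b0=0
L=5*4+1=21  i=0*2+0=0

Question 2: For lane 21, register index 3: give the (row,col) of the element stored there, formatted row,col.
lane 21⇒21/4=5, 21 mod 4=1
i=3  r:5+8⇒13  c:2·1+1⇒3

13,3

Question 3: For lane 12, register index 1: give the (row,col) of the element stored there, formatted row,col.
3,1

L=12⇒gr=12>>2=3, th=12&3=0
[1]⇒row 3+0=3  col 0·2+1=1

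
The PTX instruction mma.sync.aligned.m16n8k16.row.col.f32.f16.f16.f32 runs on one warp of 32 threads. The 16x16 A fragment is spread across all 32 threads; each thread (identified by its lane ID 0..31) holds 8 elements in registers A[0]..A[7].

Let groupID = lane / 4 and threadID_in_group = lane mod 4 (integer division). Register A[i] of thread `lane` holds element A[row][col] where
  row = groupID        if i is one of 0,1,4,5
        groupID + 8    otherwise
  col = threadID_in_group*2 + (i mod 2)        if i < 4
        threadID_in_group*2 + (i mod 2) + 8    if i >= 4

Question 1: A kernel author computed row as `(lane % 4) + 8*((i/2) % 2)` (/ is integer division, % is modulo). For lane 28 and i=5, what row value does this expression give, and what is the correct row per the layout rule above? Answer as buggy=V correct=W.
`(lane % 4) + 8*((i/2) % 2)`[28,5]⇒0
28: gr=7,th=0
[5] (7+0,0*2+1+8) = (7,9)
row: 0 vs 7

buggy=0 correct=7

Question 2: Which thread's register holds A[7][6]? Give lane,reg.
r=7⇒gr=7,Rb=0  c=6⇒Cb=0,th=3,odd=0
L=7*4+3=31  i=0*4+0*2+0=0

31,0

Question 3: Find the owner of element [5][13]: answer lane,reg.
22,5

r=5->g=5,rb=0  c=13->cb=1,t=2,b0=1
L=5*4+2=22  i=1*4+0*2+1=5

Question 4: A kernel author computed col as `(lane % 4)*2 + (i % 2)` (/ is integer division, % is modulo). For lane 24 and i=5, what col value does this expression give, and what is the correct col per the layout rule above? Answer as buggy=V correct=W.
`(lane % 4)*2 + (i % 2)`[24,5]=>1
24: grp=6,tig=0
[5] (6+0,0*2+1+8) = (6,9)
col: 1 vs 9

buggy=1 correct=9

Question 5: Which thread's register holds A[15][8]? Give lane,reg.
r: 15->gid=7,r8=1  c: 8->c8=1,tid=0,i&1=0
L=7*4+0=28  i=1*4+1*2+0=6

28,6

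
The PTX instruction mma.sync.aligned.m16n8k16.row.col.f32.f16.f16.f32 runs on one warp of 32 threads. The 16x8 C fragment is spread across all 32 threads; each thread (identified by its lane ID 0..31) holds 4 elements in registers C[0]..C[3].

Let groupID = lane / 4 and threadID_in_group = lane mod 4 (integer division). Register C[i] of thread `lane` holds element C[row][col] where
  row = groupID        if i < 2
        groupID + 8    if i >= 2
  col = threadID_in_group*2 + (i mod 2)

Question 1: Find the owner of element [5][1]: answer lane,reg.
20,1

r: 5->gid=5,r8=0  c: 1->tid=0,i&1=1
L=5*4+0=20  i=0*2+1=1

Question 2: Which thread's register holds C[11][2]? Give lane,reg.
13,2

r=11⇒gr=3,Rb=1  c=2⇒th=1,odd=0
L=3*4+1=13  i=1*2+0=2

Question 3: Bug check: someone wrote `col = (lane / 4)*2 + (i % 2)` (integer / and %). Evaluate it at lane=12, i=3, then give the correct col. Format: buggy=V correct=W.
buggy=7 correct=1

`(lane / 4)*2 + (i % 2)`[12,3]→7
12: G=3,T=0
[3] (3+8,0*2+1) = (11,1)
col: 7 vs 1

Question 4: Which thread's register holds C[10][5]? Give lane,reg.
r=10->g=2,rb=1  c=5->t=2,b0=1
L=2*4+2=10  i=1*2+1=3

10,3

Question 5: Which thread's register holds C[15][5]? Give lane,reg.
r=15⇒gr=7,Rb=1  c=5⇒th=2,odd=1
L=7*4+2=30  i=1*2+1=3

30,3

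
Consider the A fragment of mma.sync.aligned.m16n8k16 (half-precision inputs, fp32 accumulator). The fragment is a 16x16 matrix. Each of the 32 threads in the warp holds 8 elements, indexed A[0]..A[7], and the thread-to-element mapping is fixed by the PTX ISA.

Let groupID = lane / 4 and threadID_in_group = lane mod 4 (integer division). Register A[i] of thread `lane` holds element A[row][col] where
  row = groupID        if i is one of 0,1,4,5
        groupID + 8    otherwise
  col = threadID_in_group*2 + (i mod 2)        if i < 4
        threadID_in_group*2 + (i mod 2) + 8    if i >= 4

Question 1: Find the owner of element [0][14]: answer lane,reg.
3,4

r:0=>grp=0,rB=0  c:14=>cB=1,tig=3,lo=0
L=0*4+3=3  i=1*4+0*2+0=4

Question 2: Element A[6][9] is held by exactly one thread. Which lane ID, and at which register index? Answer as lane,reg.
24,5

r=6→G=6,rhi=0  c=9→chi=1,T=0,p=1
L=6*4+0=24  i=1*4+0*2+1=5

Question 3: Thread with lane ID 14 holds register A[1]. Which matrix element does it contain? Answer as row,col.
3,5

14: G=3,T=2
[1] (3+0,2*2+1+0) = (3,5)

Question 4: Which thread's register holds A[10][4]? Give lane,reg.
10,2

r:10=>grp=2,rB=1  c:4=>cB=0,tig=2,lo=0
L=2*4+2=10  i=0*4+1*2+0=2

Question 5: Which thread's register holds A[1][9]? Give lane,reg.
r: 1->gid=1,r8=0  c: 9->c8=1,tid=0,i&1=1
L=1*4+0=4  i=1*4+0*2+1=5

4,5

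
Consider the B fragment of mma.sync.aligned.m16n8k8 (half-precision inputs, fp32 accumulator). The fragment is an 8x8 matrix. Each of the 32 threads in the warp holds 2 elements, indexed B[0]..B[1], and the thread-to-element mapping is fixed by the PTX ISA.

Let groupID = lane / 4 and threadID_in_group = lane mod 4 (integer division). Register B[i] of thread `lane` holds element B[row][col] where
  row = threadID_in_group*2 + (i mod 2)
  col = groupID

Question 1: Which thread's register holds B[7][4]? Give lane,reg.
c=4⇒gr=4  r=7⇒th=3,odd=1
L=4*4+3=19  i=1=1

19,1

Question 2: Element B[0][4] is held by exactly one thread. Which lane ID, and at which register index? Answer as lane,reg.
16,0

c=4->g=4  r=0->t=0,b0=0
L=4*4+0=16  i=0=0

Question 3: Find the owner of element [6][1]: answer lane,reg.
7,0

c=1→G=1  r=6→T=3,p=0
L=1*4+3=7  i=0=0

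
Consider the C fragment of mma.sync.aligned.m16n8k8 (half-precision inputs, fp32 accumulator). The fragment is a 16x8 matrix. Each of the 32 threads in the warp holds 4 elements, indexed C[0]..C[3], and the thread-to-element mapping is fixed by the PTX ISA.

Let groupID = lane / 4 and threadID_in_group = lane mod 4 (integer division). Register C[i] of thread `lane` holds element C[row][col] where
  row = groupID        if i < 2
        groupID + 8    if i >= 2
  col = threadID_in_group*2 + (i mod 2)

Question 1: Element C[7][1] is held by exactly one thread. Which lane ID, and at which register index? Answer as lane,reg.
28,1

r=7⇒gr=7,Rb=0  c=1⇒th=0,odd=1
L=7*4+0=28  i=0*2+1=1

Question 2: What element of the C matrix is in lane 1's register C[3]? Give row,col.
8,3

lane 1: grp=0 (1/4), tig=1 (1%4)
i=3: r=0+8=8, c=1*2+1=3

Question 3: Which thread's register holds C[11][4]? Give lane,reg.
r=11->g=3,rb=1  c=4->t=2,b0=0
L=3*4+2=14  i=1*2+0=2

14,2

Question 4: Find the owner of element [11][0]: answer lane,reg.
12,2

r:11=>grp=3,rB=1  c:0=>tig=0,lo=0
L=3*4+0=12  i=1*2+0=2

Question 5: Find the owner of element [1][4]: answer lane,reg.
r=1->g=1,rb=0  c=4->t=2,b0=0
L=1*4+2=6  i=0*2+0=0

6,0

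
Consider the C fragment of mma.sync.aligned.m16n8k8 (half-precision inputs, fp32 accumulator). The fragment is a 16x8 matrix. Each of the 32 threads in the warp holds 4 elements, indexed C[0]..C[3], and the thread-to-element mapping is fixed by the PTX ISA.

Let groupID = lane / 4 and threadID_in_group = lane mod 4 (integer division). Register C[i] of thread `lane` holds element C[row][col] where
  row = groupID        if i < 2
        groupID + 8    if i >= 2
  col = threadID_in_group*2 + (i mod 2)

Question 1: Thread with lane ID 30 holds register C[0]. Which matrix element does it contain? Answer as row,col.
lane 30: gr=7 (30/4), th=2 (30%4)
i=0: r=7+0=7, c=2*2+0=4

7,4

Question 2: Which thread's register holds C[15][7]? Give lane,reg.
r=15->g=7,rb=1  c=7->t=3,b0=1
L=7*4+3=31  i=1*2+1=3

31,3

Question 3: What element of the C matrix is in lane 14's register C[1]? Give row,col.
14: grp=3,tig=2
[1] (3+0,2*2+1) = (3,5)

3,5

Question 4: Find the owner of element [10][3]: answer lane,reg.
9,3

r=10→G=2,rhi=1  c=3→T=1,p=1
L=2*4+1=9  i=1*2+1=3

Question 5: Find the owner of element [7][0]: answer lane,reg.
r=7->g=7,rb=0  c=0->t=0,b0=0
L=7*4+0=28  i=0*2+0=0

28,0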